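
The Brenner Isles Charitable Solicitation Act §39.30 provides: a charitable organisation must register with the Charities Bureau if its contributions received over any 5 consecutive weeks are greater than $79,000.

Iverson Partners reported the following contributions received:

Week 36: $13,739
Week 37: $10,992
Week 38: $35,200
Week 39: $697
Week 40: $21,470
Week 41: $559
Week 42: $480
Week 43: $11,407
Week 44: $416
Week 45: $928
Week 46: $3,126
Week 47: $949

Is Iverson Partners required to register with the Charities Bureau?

Week 36–Week 40: $13,739 + $10,992 + $35,200 + $697 + $21,470 = $82,098 (over)
Week 37–Week 41: $10,992 + $35,200 + $697 + $21,470 + $559 = $68,918 (under)
Week 38–Week 42: $35,200 + $697 + $21,470 + $559 + $480 = $58,406 (under)
Week 39–Week 43: $697 + $21,470 + $559 + $480 + $11,407 = $34,613 (under)
Week 40–Week 44: $21,470 + $559 + $480 + $11,407 + $416 = $34,332 (under)
Week 41–Week 45: $559 + $480 + $11,407 + $416 + $928 = $13,790 (under)
Week 42–Week 46: $480 + $11,407 + $416 + $928 + $3,126 = $16,357 (under)
Week 43–Week 47: $11,407 + $416 + $928 + $3,126 + $949 = $16,826 (under)
At least one window exceeds $79,000.

Yes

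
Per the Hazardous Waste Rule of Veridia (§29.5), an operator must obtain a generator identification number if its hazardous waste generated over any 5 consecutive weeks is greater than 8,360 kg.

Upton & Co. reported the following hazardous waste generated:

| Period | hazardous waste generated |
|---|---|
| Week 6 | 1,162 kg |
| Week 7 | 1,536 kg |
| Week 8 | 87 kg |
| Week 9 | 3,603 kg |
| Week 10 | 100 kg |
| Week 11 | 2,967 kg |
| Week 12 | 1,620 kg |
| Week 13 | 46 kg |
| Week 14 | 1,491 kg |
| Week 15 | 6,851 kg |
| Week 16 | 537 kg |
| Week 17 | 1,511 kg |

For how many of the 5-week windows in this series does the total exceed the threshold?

Week 6–Week 10: 1,162 kg + 1,536 kg + 87 kg + 3,603 kg + 100 kg = 6,488 kg (under)
Week 7–Week 11: 1,536 kg + 87 kg + 3,603 kg + 100 kg + 2,967 kg = 8,293 kg (under)
Week 8–Week 12: 87 kg + 3,603 kg + 100 kg + 2,967 kg + 1,620 kg = 8,377 kg (over)
Week 9–Week 13: 3,603 kg + 100 kg + 2,967 kg + 1,620 kg + 46 kg = 8,336 kg (under)
Week 10–Week 14: 100 kg + 2,967 kg + 1,620 kg + 46 kg + 1,491 kg = 6,224 kg (under)
Week 11–Week 15: 2,967 kg + 1,620 kg + 46 kg + 1,491 kg + 6,851 kg = 12,975 kg (over)
Week 12–Week 16: 1,620 kg + 46 kg + 1,491 kg + 6,851 kg + 537 kg = 10,545 kg (over)
Week 13–Week 17: 46 kg + 1,491 kg + 6,851 kg + 537 kg + 1,511 kg = 10,436 kg (over)
4 windows exceed the threshold.

4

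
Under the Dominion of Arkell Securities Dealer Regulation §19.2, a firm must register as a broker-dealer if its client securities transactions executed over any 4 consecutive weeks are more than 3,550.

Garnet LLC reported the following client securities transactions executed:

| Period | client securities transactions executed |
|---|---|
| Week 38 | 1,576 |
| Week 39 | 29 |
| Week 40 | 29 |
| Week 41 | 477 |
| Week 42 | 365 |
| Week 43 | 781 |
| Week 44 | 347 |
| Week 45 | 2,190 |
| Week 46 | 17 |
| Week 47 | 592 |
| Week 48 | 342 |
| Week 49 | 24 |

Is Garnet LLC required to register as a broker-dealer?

Week 38–Week 41: 1,576 + 29 + 29 + 477 = 2,111 (under)
Week 39–Week 42: 29 + 29 + 477 + 365 = 900 (under)
Week 40–Week 43: 29 + 477 + 365 + 781 = 1,652 (under)
Week 41–Week 44: 477 + 365 + 781 + 347 = 1,970 (under)
Week 42–Week 45: 365 + 781 + 347 + 2,190 = 3,683 (over)
Week 43–Week 46: 781 + 347 + 2,190 + 17 = 3,335 (under)
Week 44–Week 47: 347 + 2,190 + 17 + 592 = 3,146 (under)
Week 45–Week 48: 2,190 + 17 + 592 + 342 = 3,141 (under)
Week 46–Week 49: 17 + 592 + 342 + 24 = 975 (under)
At least one window exceeds 3,550.

Yes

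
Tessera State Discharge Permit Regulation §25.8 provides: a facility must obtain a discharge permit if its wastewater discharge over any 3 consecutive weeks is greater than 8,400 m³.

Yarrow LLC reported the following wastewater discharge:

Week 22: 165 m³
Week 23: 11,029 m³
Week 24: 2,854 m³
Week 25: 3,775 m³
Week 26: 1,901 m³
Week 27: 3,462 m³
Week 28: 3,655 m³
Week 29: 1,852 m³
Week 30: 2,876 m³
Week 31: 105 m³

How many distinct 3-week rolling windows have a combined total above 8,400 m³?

Week 22–Week 24: 165 m³ + 11,029 m³ + 2,854 m³ = 14,048 m³ (over)
Week 23–Week 25: 11,029 m³ + 2,854 m³ + 3,775 m³ = 17,658 m³ (over)
Week 24–Week 26: 2,854 m³ + 3,775 m³ + 1,901 m³ = 8,530 m³ (over)
Week 25–Week 27: 3,775 m³ + 1,901 m³ + 3,462 m³ = 9,138 m³ (over)
Week 26–Week 28: 1,901 m³ + 3,462 m³ + 3,655 m³ = 9,018 m³ (over)
Week 27–Week 29: 3,462 m³ + 3,655 m³ + 1,852 m³ = 8,969 m³ (over)
Week 28–Week 30: 3,655 m³ + 1,852 m³ + 2,876 m³ = 8,383 m³ (under)
Week 29–Week 31: 1,852 m³ + 2,876 m³ + 105 m³ = 4,833 m³ (under)
6 windows exceed the threshold.

6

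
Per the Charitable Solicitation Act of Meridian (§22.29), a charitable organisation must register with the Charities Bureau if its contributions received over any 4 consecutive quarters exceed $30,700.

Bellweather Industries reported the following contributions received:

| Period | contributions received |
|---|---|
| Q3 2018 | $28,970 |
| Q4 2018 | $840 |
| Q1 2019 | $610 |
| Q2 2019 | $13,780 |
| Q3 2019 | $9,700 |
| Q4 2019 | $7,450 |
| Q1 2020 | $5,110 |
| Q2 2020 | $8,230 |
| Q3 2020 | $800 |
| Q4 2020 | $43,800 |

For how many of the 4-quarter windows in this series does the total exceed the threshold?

Q3 2018–Q2 2019: $28,970 + $840 + $610 + $13,780 = $44,200 (over)
Q4 2018–Q3 2019: $840 + $610 + $13,780 + $9,700 = $24,930 (under)
Q1 2019–Q4 2019: $610 + $13,780 + $9,700 + $7,450 = $31,540 (over)
Q2 2019–Q1 2020: $13,780 + $9,700 + $7,450 + $5,110 = $36,040 (over)
Q3 2019–Q2 2020: $9,700 + $7,450 + $5,110 + $8,230 = $30,490 (under)
Q4 2019–Q3 2020: $7,450 + $5,110 + $8,230 + $800 = $21,590 (under)
Q1 2020–Q4 2020: $5,110 + $8,230 + $800 + $43,800 = $57,940 (over)
4 windows exceed the threshold.

4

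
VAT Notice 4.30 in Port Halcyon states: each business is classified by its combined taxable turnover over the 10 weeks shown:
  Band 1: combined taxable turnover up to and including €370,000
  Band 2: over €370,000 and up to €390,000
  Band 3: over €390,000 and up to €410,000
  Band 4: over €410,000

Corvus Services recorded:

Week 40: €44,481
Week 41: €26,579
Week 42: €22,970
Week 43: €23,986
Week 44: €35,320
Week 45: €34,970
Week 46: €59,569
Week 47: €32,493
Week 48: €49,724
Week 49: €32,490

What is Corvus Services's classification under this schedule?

Band 1

Combined taxable turnover: €44,481 + €26,579 + €22,970 + €23,986 + €35,320 + €34,970 + €59,569 + €32,493 + €49,724 + €32,490 = €362,582.
€362,582 ≤ €370,000, so Band 1 applies.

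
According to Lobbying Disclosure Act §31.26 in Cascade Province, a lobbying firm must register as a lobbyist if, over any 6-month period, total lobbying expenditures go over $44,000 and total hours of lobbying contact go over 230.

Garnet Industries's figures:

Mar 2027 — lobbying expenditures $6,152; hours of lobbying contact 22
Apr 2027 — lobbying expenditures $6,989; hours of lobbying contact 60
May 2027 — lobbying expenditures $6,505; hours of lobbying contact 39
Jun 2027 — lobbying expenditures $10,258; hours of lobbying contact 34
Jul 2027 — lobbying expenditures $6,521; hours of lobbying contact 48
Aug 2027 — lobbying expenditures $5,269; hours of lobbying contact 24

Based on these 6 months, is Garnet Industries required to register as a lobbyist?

No

Total lobbying expenditures: $6,152 + $6,989 + $6,505 + $10,258 + $6,521 + $5,269 = $41,694 (≤ $44,000).
Total hours of lobbying contact: 22 + 60 + 39 + 34 + 48 + 24 = 227 (≤ 230).
The test is 'and': the rule requires both, and at least one is not exceeded.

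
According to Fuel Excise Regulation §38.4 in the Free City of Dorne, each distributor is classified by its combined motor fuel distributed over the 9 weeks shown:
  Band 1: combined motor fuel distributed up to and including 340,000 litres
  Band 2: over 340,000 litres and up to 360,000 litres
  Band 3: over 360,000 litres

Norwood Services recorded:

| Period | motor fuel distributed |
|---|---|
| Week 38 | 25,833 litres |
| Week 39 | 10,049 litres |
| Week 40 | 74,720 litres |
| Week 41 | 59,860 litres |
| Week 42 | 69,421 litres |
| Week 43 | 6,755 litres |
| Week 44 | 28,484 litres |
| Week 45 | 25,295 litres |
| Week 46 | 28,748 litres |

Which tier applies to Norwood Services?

Band 1

Combined motor fuel distributed: 25,833 litres + 10,049 litres + 74,720 litres + 59,860 litres + 69,421 litres + 6,755 litres + 28,484 litres + 25,295 litres + 28,748 litres = 329,165 litres.
329,165 litres ≤ 340,000 litres, so Band 1 applies.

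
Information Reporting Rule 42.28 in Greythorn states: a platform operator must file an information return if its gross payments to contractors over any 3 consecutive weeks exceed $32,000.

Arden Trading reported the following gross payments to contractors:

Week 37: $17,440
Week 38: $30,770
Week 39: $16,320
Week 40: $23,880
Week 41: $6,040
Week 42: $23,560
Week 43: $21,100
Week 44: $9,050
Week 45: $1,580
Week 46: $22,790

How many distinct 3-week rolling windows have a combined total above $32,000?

Week 37–Week 39: $17,440 + $30,770 + $16,320 = $64,530 (over)
Week 38–Week 40: $30,770 + $16,320 + $23,880 = $70,970 (over)
Week 39–Week 41: $16,320 + $23,880 + $6,040 = $46,240 (over)
Week 40–Week 42: $23,880 + $6,040 + $23,560 = $53,480 (over)
Week 41–Week 43: $6,040 + $23,560 + $21,100 = $50,700 (over)
Week 42–Week 44: $23,560 + $21,100 + $9,050 = $53,710 (over)
Week 43–Week 45: $21,100 + $9,050 + $1,580 = $31,730 (under)
Week 44–Week 46: $9,050 + $1,580 + $22,790 = $33,420 (over)
7 windows exceed the threshold.

7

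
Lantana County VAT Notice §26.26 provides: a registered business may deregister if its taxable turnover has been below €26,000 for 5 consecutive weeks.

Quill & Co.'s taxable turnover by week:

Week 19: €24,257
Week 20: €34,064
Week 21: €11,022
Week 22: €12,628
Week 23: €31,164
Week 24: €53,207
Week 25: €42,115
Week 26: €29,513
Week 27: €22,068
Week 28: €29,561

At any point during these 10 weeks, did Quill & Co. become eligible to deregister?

Weeks below €26,000: Week 19, Week 21, Week 22, Week 27.
Longest run of consecutive weeks below the threshold: 2.
2 < 5, so Quill & Co. never became eligible.

No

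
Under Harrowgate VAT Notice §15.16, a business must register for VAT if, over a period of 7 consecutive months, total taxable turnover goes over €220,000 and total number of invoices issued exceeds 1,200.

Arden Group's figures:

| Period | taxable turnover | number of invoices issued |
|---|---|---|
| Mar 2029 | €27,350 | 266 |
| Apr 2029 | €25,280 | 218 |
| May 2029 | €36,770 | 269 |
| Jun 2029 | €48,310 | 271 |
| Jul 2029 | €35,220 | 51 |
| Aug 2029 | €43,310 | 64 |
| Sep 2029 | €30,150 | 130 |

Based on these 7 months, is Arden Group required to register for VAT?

Yes

Total taxable turnover: €27,350 + €25,280 + €36,770 + €48,310 + €35,220 + €43,310 + €30,150 = €246,390 (> €220,000).
Total number of invoices issued: 266 + 218 + 269 + 271 + 51 + 64 + 130 = 1,269 (> 1,200).
The test is 'and': both thresholds are exceeded.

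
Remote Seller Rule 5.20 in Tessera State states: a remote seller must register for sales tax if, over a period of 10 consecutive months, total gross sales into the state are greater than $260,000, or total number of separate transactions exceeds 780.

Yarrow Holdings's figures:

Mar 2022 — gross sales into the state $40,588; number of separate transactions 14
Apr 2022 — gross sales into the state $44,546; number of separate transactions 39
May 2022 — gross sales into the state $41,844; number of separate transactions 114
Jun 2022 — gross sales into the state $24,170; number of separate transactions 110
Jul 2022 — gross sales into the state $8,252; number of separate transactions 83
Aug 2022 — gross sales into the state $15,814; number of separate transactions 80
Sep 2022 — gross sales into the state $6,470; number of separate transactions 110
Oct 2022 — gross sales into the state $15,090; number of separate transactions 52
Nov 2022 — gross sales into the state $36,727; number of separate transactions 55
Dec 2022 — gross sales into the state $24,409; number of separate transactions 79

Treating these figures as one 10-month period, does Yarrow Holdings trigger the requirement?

No

Total gross sales into the state: $40,588 + $44,546 + $41,844 + $24,170 + $8,252 + $15,814 + $6,470 + $15,090 + $36,727 + $24,409 = $257,910 (≤ $260,000).
Total number of separate transactions: 14 + 39 + 114 + 110 + 83 + 80 + 110 + 52 + 55 + 79 = 736 (≤ 780).
The test is 'or': neither threshold is exceeded.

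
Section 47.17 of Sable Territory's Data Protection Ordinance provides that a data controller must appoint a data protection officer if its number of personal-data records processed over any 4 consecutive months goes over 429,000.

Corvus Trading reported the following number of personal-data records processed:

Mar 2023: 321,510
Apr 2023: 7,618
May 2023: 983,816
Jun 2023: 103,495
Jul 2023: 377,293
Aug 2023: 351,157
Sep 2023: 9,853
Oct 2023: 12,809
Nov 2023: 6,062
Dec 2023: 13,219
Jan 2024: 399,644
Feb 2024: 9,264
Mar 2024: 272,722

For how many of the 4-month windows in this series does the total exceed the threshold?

7

Mar 2023–Jun 2023: 321,510 + 7,618 + 983,816 + 103,495 = 1,416,439 (over)
Apr 2023–Jul 2023: 7,618 + 983,816 + 103,495 + 377,293 = 1,472,222 (over)
May 2023–Aug 2023: 983,816 + 103,495 + 377,293 + 351,157 = 1,815,761 (over)
Jun 2023–Sep 2023: 103,495 + 377,293 + 351,157 + 9,853 = 841,798 (over)
Jul 2023–Oct 2023: 377,293 + 351,157 + 9,853 + 12,809 = 751,112 (over)
Aug 2023–Nov 2023: 351,157 + 9,853 + 12,809 + 6,062 = 379,881 (under)
Sep 2023–Dec 2023: 9,853 + 12,809 + 6,062 + 13,219 = 41,943 (under)
Oct 2023–Jan 2024: 12,809 + 6,062 + 13,219 + 399,644 = 431,734 (over)
Nov 2023–Feb 2024: 6,062 + 13,219 + 399,644 + 9,264 = 428,189 (under)
Dec 2023–Mar 2024: 13,219 + 399,644 + 9,264 + 272,722 = 694,849 (over)
7 windows exceed the threshold.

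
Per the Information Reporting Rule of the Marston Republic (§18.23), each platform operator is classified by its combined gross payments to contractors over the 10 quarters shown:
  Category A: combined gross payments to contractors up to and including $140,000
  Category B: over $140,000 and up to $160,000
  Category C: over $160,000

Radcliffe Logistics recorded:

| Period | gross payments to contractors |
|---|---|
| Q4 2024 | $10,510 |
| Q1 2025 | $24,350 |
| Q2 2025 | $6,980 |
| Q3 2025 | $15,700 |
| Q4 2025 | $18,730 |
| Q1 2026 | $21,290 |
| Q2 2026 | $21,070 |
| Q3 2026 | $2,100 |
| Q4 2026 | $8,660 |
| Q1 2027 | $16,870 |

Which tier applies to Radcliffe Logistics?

Category B

Combined gross payments to contractors: $10,510 + $24,350 + $6,980 + $15,700 + $18,730 + $21,290 + $21,070 + $2,100 + $8,660 + $16,870 = $146,260.
$140,000 < $146,260 ≤ $160,000, so Category B applies.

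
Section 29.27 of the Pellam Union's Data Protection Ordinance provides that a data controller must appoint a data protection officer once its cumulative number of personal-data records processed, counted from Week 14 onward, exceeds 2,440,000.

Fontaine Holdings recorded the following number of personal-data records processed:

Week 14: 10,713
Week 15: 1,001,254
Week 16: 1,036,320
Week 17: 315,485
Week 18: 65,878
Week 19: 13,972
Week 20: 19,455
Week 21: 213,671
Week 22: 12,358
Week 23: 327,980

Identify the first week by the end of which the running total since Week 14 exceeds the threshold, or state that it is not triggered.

Week 19

Through Week 14: 10,713
Through Week 15: 1,011,967
Through Week 16: 2,048,287
Through Week 17: 2,363,772
Through Week 18: 2,429,650
Through Week 19: 2,443,622 ← exceeds threshold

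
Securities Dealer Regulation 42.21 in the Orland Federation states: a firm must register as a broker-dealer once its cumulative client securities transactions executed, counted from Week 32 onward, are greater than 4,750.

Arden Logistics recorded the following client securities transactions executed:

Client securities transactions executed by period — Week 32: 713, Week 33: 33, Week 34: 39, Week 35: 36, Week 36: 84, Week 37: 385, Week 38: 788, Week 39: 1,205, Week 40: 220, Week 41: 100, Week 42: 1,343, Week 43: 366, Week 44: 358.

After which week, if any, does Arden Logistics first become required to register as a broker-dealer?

Week 42

Through Week 32: 713
Through Week 33: 746
Through Week 34: 785
Through Week 35: 821
Through Week 36: 905
Through Week 37: 1,290
Through Week 38: 2,078
Through Week 39: 3,283
Through Week 40: 3,503
Through Week 41: 3,603
Through Week 42: 4,946 ← exceeds threshold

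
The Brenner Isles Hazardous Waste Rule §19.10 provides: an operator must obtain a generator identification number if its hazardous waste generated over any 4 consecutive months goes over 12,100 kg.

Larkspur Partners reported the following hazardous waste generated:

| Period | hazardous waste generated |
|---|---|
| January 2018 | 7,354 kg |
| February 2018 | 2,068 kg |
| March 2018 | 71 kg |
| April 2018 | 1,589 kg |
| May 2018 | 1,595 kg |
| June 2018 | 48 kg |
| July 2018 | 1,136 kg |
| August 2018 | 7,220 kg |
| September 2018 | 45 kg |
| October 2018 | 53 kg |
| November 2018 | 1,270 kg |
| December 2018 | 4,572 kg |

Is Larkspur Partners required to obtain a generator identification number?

January 2018–April 2018: 7,354 kg + 2,068 kg + 71 kg + 1,589 kg = 11,082 kg (under)
February 2018–May 2018: 2,068 kg + 71 kg + 1,589 kg + 1,595 kg = 5,323 kg (under)
March 2018–June 2018: 71 kg + 1,589 kg + 1,595 kg + 48 kg = 3,303 kg (under)
April 2018–July 2018: 1,589 kg + 1,595 kg + 48 kg + 1,136 kg = 4,368 kg (under)
May 2018–August 2018: 1,595 kg + 48 kg + 1,136 kg + 7,220 kg = 9,999 kg (under)
June 2018–September 2018: 48 kg + 1,136 kg + 7,220 kg + 45 kg = 8,449 kg (under)
July 2018–October 2018: 1,136 kg + 7,220 kg + 45 kg + 53 kg = 8,454 kg (under)
August 2018–November 2018: 7,220 kg + 45 kg + 53 kg + 1,270 kg = 8,588 kg (under)
September 2018–December 2018: 45 kg + 53 kg + 1,270 kg + 4,572 kg = 5,940 kg (under)
No window exceeds 12,100 kg.

No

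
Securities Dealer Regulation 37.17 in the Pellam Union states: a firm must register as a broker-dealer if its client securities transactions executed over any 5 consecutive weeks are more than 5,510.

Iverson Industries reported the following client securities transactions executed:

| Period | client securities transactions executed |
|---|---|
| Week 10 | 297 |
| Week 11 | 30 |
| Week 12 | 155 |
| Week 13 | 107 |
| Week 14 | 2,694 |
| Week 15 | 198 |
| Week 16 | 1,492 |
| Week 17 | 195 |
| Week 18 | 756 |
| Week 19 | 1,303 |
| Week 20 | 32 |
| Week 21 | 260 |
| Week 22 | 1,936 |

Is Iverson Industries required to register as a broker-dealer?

Week 10–Week 14: 297 + 30 + 155 + 107 + 2,694 = 3,283 (under)
Week 11–Week 15: 30 + 155 + 107 + 2,694 + 198 = 3,184 (under)
Week 12–Week 16: 155 + 107 + 2,694 + 198 + 1,492 = 4,646 (under)
Week 13–Week 17: 107 + 2,694 + 198 + 1,492 + 195 = 4,686 (under)
Week 14–Week 18: 2,694 + 198 + 1,492 + 195 + 756 = 5,335 (under)
Week 15–Week 19: 198 + 1,492 + 195 + 756 + 1,303 = 3,944 (under)
Week 16–Week 20: 1,492 + 195 + 756 + 1,303 + 32 = 3,778 (under)
Week 17–Week 21: 195 + 756 + 1,303 + 32 + 260 = 2,546 (under)
Week 18–Week 22: 756 + 1,303 + 32 + 260 + 1,936 = 4,287 (under)
No window exceeds 5,510.

No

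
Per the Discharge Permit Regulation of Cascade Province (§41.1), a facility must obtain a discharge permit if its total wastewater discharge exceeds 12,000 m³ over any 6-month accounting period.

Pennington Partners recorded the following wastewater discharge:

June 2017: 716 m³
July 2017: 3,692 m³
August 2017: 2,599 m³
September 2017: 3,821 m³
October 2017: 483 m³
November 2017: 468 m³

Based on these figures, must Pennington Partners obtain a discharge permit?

No

Total wastewater discharge: 716 m³ + 3,692 m³ + 2,599 m³ + 3,821 m³ + 483 m³ + 468 m³ = 11,779 m³.
11,779 m³ ≤ 12,000 m³, so the threshold is not exceeded.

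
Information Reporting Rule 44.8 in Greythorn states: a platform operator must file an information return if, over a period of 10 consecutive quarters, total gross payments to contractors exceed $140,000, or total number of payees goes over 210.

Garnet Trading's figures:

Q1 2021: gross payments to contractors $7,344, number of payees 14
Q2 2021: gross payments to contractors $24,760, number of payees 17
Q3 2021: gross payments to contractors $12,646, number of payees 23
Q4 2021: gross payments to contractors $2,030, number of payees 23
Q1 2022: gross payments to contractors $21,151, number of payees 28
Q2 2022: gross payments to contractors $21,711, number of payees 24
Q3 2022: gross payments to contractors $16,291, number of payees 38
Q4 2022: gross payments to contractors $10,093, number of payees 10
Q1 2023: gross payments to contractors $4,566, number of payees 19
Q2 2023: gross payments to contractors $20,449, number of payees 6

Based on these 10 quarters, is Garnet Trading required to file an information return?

Yes

Total gross payments to contractors: $7,344 + $24,760 + $12,646 + $2,030 + $21,151 + $21,711 + $16,291 + $10,093 + $4,566 + $20,449 = $141,041 (> $140,000).
Total number of payees: 14 + 17 + 23 + 23 + 28 + 24 + 38 + 10 + 19 + 6 = 202 (≤ 210).
The test is 'or': at least one threshold is exceeded.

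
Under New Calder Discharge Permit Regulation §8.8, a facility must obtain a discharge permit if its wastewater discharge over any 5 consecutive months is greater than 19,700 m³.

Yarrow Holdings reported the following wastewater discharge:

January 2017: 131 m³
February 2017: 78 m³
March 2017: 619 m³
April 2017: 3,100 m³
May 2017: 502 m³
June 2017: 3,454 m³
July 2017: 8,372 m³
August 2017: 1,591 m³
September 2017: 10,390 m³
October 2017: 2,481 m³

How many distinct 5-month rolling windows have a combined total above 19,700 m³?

2

January 2017–May 2017: 131 m³ + 78 m³ + 619 m³ + 3,100 m³ + 502 m³ = 4,430 m³ (under)
February 2017–June 2017: 78 m³ + 619 m³ + 3,100 m³ + 502 m³ + 3,454 m³ = 7,753 m³ (under)
March 2017–July 2017: 619 m³ + 3,100 m³ + 502 m³ + 3,454 m³ + 8,372 m³ = 16,047 m³ (under)
April 2017–August 2017: 3,100 m³ + 502 m³ + 3,454 m³ + 8,372 m³ + 1,591 m³ = 17,019 m³ (under)
May 2017–September 2017: 502 m³ + 3,454 m³ + 8,372 m³ + 1,591 m³ + 10,390 m³ = 24,309 m³ (over)
June 2017–October 2017: 3,454 m³ + 8,372 m³ + 1,591 m³ + 10,390 m³ + 2,481 m³ = 26,288 m³ (over)
2 windows exceed the threshold.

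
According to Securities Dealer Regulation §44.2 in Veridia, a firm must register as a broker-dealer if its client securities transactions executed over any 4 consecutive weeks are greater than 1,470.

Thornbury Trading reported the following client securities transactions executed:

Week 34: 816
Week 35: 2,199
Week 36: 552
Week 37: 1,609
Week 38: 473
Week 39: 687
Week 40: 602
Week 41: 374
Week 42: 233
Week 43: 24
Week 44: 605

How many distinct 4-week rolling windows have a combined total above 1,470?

Week 34–Week 37: 816 + 2,199 + 552 + 1,609 = 5,176 (over)
Week 35–Week 38: 2,199 + 552 + 1,609 + 473 = 4,833 (over)
Week 36–Week 39: 552 + 1,609 + 473 + 687 = 3,321 (over)
Week 37–Week 40: 1,609 + 473 + 687 + 602 = 3,371 (over)
Week 38–Week 41: 473 + 687 + 602 + 374 = 2,136 (over)
Week 39–Week 42: 687 + 602 + 374 + 233 = 1,896 (over)
Week 40–Week 43: 602 + 374 + 233 + 24 = 1,233 (under)
Week 41–Week 44: 374 + 233 + 24 + 605 = 1,236 (under)
6 windows exceed the threshold.

6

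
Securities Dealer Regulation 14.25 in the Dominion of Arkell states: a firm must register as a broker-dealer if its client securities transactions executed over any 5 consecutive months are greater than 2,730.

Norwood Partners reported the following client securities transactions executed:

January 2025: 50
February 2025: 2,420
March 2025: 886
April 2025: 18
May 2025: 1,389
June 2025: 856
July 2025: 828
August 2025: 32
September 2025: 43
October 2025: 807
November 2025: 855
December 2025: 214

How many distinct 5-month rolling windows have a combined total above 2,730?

5

January 2025–May 2025: 50 + 2,420 + 886 + 18 + 1,389 = 4,763 (over)
February 2025–June 2025: 2,420 + 886 + 18 + 1,389 + 856 = 5,569 (over)
March 2025–July 2025: 886 + 18 + 1,389 + 856 + 828 = 3,977 (over)
April 2025–August 2025: 18 + 1,389 + 856 + 828 + 32 = 3,123 (over)
May 2025–September 2025: 1,389 + 856 + 828 + 32 + 43 = 3,148 (over)
June 2025–October 2025: 856 + 828 + 32 + 43 + 807 = 2,566 (under)
July 2025–November 2025: 828 + 32 + 43 + 807 + 855 = 2,565 (under)
August 2025–December 2025: 32 + 43 + 807 + 855 + 214 = 1,951 (under)
5 windows exceed the threshold.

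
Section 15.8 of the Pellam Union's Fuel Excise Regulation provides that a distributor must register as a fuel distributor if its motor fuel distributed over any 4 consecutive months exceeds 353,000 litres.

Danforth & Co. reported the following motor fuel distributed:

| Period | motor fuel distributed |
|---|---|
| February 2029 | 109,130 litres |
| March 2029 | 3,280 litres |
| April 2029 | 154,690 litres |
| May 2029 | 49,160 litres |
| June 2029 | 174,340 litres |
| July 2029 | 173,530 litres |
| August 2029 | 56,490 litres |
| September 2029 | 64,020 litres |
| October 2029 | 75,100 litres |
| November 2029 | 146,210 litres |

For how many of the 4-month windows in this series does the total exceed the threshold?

February 2029–May 2029: 109,130 litres + 3,280 litres + 154,690 litres + 49,160 litres = 316,260 litres (under)
March 2029–June 2029: 3,280 litres + 154,690 litres + 49,160 litres + 174,340 litres = 381,470 litres (over)
April 2029–July 2029: 154,690 litres + 49,160 litres + 174,340 litres + 173,530 litres = 551,720 litres (over)
May 2029–August 2029: 49,160 litres + 174,340 litres + 173,530 litres + 56,490 litres = 453,520 litres (over)
June 2029–September 2029: 174,340 litres + 173,530 litres + 56,490 litres + 64,020 litres = 468,380 litres (over)
July 2029–October 2029: 173,530 litres + 56,490 litres + 64,020 litres + 75,100 litres = 369,140 litres (over)
August 2029–November 2029: 56,490 litres + 64,020 litres + 75,100 litres + 146,210 litres = 341,820 litres (under)
5 windows exceed the threshold.

5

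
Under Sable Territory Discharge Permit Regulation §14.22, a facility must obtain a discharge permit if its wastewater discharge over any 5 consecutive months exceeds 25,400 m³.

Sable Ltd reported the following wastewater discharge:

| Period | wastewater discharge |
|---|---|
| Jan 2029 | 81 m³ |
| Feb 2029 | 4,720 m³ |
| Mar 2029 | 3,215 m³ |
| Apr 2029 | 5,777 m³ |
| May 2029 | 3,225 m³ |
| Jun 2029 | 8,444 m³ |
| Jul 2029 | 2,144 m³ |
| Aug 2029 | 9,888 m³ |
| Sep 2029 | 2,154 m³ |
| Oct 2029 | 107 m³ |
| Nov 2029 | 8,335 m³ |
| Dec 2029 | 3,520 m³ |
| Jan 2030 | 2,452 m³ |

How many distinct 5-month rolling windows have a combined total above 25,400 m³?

Jan 2029–May 2029: 81 m³ + 4,720 m³ + 3,215 m³ + 5,777 m³ + 3,225 m³ = 17,018 m³ (under)
Feb 2029–Jun 2029: 4,720 m³ + 3,215 m³ + 5,777 m³ + 3,225 m³ + 8,444 m³ = 25,381 m³ (under)
Mar 2029–Jul 2029: 3,215 m³ + 5,777 m³ + 3,225 m³ + 8,444 m³ + 2,144 m³ = 22,805 m³ (under)
Apr 2029–Aug 2029: 5,777 m³ + 3,225 m³ + 8,444 m³ + 2,144 m³ + 9,888 m³ = 29,478 m³ (over)
May 2029–Sep 2029: 3,225 m³ + 8,444 m³ + 2,144 m³ + 9,888 m³ + 2,154 m³ = 25,855 m³ (over)
Jun 2029–Oct 2029: 8,444 m³ + 2,144 m³ + 9,888 m³ + 2,154 m³ + 107 m³ = 22,737 m³ (under)
Jul 2029–Nov 2029: 2,144 m³ + 9,888 m³ + 2,154 m³ + 107 m³ + 8,335 m³ = 22,628 m³ (under)
Aug 2029–Dec 2029: 9,888 m³ + 2,154 m³ + 107 m³ + 8,335 m³ + 3,520 m³ = 24,004 m³ (under)
Sep 2029–Jan 2030: 2,154 m³ + 107 m³ + 8,335 m³ + 3,520 m³ + 2,452 m³ = 16,568 m³ (under)
2 windows exceed the threshold.

2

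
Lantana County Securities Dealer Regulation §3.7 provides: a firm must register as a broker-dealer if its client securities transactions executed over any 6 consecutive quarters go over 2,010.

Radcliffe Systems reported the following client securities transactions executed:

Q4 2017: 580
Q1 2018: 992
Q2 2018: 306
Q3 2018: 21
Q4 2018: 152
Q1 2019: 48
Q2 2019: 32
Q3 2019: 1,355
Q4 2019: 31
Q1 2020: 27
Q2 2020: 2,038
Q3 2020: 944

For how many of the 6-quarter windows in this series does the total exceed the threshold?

Q4 2017–Q1 2019: 580 + 992 + 306 + 21 + 152 + 48 = 2,099 (over)
Q1 2018–Q2 2019: 992 + 306 + 21 + 152 + 48 + 32 = 1,551 (under)
Q2 2018–Q3 2019: 306 + 21 + 152 + 48 + 32 + 1,355 = 1,914 (under)
Q3 2018–Q4 2019: 21 + 152 + 48 + 32 + 1,355 + 31 = 1,639 (under)
Q4 2018–Q1 2020: 152 + 48 + 32 + 1,355 + 31 + 27 = 1,645 (under)
Q1 2019–Q2 2020: 48 + 32 + 1,355 + 31 + 27 + 2,038 = 3,531 (over)
Q2 2019–Q3 2020: 32 + 1,355 + 31 + 27 + 2,038 + 944 = 4,427 (over)
3 windows exceed the threshold.

3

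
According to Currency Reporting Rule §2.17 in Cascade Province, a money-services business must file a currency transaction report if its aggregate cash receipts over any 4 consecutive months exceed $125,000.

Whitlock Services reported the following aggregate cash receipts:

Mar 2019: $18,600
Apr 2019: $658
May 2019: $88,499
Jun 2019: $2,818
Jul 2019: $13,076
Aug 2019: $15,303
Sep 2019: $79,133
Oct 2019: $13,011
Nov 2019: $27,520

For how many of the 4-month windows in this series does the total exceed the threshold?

Mar 2019–Jun 2019: $18,600 + $658 + $88,499 + $2,818 = $110,575 (under)
Apr 2019–Jul 2019: $658 + $88,499 + $2,818 + $13,076 = $105,051 (under)
May 2019–Aug 2019: $88,499 + $2,818 + $13,076 + $15,303 = $119,696 (under)
Jun 2019–Sep 2019: $2,818 + $13,076 + $15,303 + $79,133 = $110,330 (under)
Jul 2019–Oct 2019: $13,076 + $15,303 + $79,133 + $13,011 = $120,523 (under)
Aug 2019–Nov 2019: $15,303 + $79,133 + $13,011 + $27,520 = $134,967 (over)
1 window exceeds the threshold.

1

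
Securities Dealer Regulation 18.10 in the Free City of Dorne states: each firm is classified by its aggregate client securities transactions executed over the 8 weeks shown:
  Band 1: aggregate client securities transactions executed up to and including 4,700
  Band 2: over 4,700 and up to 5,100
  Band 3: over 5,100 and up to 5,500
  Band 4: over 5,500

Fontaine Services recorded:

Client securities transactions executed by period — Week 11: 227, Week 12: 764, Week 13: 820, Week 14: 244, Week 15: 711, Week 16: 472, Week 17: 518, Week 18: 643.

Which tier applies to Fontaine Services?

Band 1

Aggregate client securities transactions executed: 227 + 764 + 820 + 244 + 711 + 472 + 518 + 643 = 4,399.
4,399 ≤ 4,700, so Band 1 applies.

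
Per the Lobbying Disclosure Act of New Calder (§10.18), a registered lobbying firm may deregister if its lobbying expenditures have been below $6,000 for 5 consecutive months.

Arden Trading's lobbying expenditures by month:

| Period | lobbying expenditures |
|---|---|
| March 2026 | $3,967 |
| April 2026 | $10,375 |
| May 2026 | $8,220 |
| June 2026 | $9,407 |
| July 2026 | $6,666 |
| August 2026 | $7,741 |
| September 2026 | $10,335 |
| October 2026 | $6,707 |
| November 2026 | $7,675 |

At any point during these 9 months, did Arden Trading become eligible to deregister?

Months below $6,000: March 2026.
Longest run of consecutive months below the threshold: 1.
1 < 5, so Arden Trading never became eligible.

No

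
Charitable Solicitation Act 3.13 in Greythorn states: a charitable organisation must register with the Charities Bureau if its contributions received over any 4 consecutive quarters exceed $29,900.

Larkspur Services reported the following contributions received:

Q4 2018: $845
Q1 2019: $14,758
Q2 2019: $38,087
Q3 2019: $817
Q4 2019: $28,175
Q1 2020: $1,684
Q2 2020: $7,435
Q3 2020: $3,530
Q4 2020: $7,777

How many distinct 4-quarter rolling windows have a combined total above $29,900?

5

Q4 2018–Q3 2019: $845 + $14,758 + $38,087 + $817 = $54,507 (over)
Q1 2019–Q4 2019: $14,758 + $38,087 + $817 + $28,175 = $81,837 (over)
Q2 2019–Q1 2020: $38,087 + $817 + $28,175 + $1,684 = $68,763 (over)
Q3 2019–Q2 2020: $817 + $28,175 + $1,684 + $7,435 = $38,111 (over)
Q4 2019–Q3 2020: $28,175 + $1,684 + $7,435 + $3,530 = $40,824 (over)
Q1 2020–Q4 2020: $1,684 + $7,435 + $3,530 + $7,777 = $20,426 (under)
5 windows exceed the threshold.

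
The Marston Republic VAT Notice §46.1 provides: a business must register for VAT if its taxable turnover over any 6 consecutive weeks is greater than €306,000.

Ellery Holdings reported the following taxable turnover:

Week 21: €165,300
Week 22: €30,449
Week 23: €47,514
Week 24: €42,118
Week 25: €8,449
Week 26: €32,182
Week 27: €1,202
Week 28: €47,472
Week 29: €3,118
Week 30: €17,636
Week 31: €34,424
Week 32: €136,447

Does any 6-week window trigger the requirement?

Week 21–Week 26: €165,300 + €30,449 + €47,514 + €42,118 + €8,449 + €32,182 = €326,012 (over)
Week 22–Week 27: €30,449 + €47,514 + €42,118 + €8,449 + €32,182 + €1,202 = €161,914 (under)
Week 23–Week 28: €47,514 + €42,118 + €8,449 + €32,182 + €1,202 + €47,472 = €178,937 (under)
Week 24–Week 29: €42,118 + €8,449 + €32,182 + €1,202 + €47,472 + €3,118 = €134,541 (under)
Week 25–Week 30: €8,449 + €32,182 + €1,202 + €47,472 + €3,118 + €17,636 = €110,059 (under)
Week 26–Week 31: €32,182 + €1,202 + €47,472 + €3,118 + €17,636 + €34,424 = €136,034 (under)
Week 27–Week 32: €1,202 + €47,472 + €3,118 + €17,636 + €34,424 + €136,447 = €240,299 (under)
At least one window exceeds €306,000.

Yes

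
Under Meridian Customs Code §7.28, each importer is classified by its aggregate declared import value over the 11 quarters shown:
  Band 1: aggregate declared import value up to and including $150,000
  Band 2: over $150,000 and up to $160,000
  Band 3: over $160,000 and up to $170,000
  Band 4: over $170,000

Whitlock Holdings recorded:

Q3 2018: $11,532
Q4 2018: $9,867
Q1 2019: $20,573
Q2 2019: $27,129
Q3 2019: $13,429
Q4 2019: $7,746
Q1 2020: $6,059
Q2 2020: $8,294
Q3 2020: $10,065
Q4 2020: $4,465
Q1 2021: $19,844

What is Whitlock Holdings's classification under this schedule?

Band 1

Aggregate declared import value: $11,532 + $9,867 + $20,573 + $27,129 + $13,429 + $7,746 + $6,059 + $8,294 + $10,065 + $4,465 + $19,844 = $139,003.
$139,003 ≤ $150,000, so Band 1 applies.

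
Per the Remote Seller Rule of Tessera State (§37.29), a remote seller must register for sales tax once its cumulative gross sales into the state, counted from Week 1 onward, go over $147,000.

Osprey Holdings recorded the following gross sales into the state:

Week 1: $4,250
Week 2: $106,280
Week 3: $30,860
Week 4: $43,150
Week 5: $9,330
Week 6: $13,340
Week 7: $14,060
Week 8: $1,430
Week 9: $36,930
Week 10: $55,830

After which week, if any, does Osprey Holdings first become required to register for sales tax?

Through Week 1: $4,250
Through Week 2: $110,530
Through Week 3: $141,390
Through Week 4: $184,540 ← exceeds threshold

Week 4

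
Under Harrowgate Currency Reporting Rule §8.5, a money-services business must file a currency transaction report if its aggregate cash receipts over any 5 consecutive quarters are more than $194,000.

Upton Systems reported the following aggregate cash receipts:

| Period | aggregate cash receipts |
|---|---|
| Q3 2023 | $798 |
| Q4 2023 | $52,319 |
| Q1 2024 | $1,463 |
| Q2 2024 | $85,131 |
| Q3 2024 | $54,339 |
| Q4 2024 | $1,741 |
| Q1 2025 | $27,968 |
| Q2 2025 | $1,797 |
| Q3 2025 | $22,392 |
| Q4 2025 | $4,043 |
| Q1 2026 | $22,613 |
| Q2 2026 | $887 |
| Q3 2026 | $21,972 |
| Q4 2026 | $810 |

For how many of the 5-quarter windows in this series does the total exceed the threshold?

Q3 2023–Q3 2024: $798 + $52,319 + $1,463 + $85,131 + $54,339 = $194,050 (over)
Q4 2023–Q4 2024: $52,319 + $1,463 + $85,131 + $54,339 + $1,741 = $194,993 (over)
Q1 2024–Q1 2025: $1,463 + $85,131 + $54,339 + $1,741 + $27,968 = $170,642 (under)
Q2 2024–Q2 2025: $85,131 + $54,339 + $1,741 + $27,968 + $1,797 = $170,976 (under)
Q3 2024–Q3 2025: $54,339 + $1,741 + $27,968 + $1,797 + $22,392 = $108,237 (under)
Q4 2024–Q4 2025: $1,741 + $27,968 + $1,797 + $22,392 + $4,043 = $57,941 (under)
Q1 2025–Q1 2026: $27,968 + $1,797 + $22,392 + $4,043 + $22,613 = $78,813 (under)
Q2 2025–Q2 2026: $1,797 + $22,392 + $4,043 + $22,613 + $887 = $51,732 (under)
Q3 2025–Q3 2026: $22,392 + $4,043 + $22,613 + $887 + $21,972 = $71,907 (under)
Q4 2025–Q4 2026: $4,043 + $22,613 + $887 + $21,972 + $810 = $50,325 (under)
2 windows exceed the threshold.

2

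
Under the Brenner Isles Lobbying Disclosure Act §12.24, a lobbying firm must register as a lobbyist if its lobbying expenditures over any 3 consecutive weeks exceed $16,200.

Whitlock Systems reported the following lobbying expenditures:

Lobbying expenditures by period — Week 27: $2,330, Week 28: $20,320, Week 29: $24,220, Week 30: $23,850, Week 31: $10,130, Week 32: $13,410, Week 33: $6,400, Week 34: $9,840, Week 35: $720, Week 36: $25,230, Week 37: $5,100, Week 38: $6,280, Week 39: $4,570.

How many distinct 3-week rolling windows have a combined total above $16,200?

Week 27–Week 29: $2,330 + $20,320 + $24,220 = $46,870 (over)
Week 28–Week 30: $20,320 + $24,220 + $23,850 = $68,390 (over)
Week 29–Week 31: $24,220 + $23,850 + $10,130 = $58,200 (over)
Week 30–Week 32: $23,850 + $10,130 + $13,410 = $47,390 (over)
Week 31–Week 33: $10,130 + $13,410 + $6,400 = $29,940 (over)
Week 32–Week 34: $13,410 + $6,400 + $9,840 = $29,650 (over)
Week 33–Week 35: $6,400 + $9,840 + $720 = $16,960 (over)
Week 34–Week 36: $9,840 + $720 + $25,230 = $35,790 (over)
Week 35–Week 37: $720 + $25,230 + $5,100 = $31,050 (over)
Week 36–Week 38: $25,230 + $5,100 + $6,280 = $36,610 (over)
Week 37–Week 39: $5,100 + $6,280 + $4,570 = $15,950 (under)
10 windows exceed the threshold.

10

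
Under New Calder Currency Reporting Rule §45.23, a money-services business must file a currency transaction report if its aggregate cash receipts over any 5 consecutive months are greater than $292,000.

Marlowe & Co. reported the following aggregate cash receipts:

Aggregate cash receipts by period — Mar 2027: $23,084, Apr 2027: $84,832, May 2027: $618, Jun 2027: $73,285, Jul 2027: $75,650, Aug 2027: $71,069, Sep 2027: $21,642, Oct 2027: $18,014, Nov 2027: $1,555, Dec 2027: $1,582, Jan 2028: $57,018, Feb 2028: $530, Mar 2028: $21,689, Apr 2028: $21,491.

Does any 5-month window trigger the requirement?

Yes

Mar 2027–Jul 2027: $23,084 + $84,832 + $618 + $73,285 + $75,650 = $257,469 (under)
Apr 2027–Aug 2027: $84,832 + $618 + $73,285 + $75,650 + $71,069 = $305,454 (over)
May 2027–Sep 2027: $618 + $73,285 + $75,650 + $71,069 + $21,642 = $242,264 (under)
Jun 2027–Oct 2027: $73,285 + $75,650 + $71,069 + $21,642 + $18,014 = $259,660 (under)
Jul 2027–Nov 2027: $75,650 + $71,069 + $21,642 + $18,014 + $1,555 = $187,930 (under)
Aug 2027–Dec 2027: $71,069 + $21,642 + $18,014 + $1,555 + $1,582 = $113,862 (under)
Sep 2027–Jan 2028: $21,642 + $18,014 + $1,555 + $1,582 + $57,018 = $99,811 (under)
Oct 2027–Feb 2028: $18,014 + $1,555 + $1,582 + $57,018 + $530 = $78,699 (under)
Nov 2027–Mar 2028: $1,555 + $1,582 + $57,018 + $530 + $21,689 = $82,374 (under)
Dec 2027–Apr 2028: $1,582 + $57,018 + $530 + $21,689 + $21,491 = $102,310 (under)
At least one window exceeds $292,000.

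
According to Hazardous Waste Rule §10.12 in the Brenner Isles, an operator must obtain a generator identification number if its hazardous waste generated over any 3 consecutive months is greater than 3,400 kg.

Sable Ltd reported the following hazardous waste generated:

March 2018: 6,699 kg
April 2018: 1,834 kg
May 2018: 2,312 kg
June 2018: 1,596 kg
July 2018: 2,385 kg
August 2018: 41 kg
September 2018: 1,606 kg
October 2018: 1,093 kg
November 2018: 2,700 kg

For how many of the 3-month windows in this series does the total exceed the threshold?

March 2018–May 2018: 6,699 kg + 1,834 kg + 2,312 kg = 10,845 kg (over)
April 2018–June 2018: 1,834 kg + 2,312 kg + 1,596 kg = 5,742 kg (over)
May 2018–July 2018: 2,312 kg + 1,596 kg + 2,385 kg = 6,293 kg (over)
June 2018–August 2018: 1,596 kg + 2,385 kg + 41 kg = 4,022 kg (over)
July 2018–September 2018: 2,385 kg + 41 kg + 1,606 kg = 4,032 kg (over)
August 2018–October 2018: 41 kg + 1,606 kg + 1,093 kg = 2,740 kg (under)
September 2018–November 2018: 1,606 kg + 1,093 kg + 2,700 kg = 5,399 kg (over)
6 windows exceed the threshold.

6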